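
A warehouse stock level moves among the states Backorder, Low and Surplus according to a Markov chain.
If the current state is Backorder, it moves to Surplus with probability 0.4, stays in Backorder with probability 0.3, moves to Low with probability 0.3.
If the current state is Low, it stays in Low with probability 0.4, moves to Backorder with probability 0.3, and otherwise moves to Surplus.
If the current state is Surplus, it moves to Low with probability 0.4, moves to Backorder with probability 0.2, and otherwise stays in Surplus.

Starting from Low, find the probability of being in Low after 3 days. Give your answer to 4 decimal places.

0.3730

Propagate the distribution vector 3 days from Low.
After 0 days: (0.0000, 1.0000, 0.0000)
After 1 day: (0.3000, 0.4000, 0.3000)
After 2 days: (0.2700, 0.3700, 0.3600)
After 3 days: (0.2640, 0.3730, 0.3630)
P(in Low after 3 days) = 0.3730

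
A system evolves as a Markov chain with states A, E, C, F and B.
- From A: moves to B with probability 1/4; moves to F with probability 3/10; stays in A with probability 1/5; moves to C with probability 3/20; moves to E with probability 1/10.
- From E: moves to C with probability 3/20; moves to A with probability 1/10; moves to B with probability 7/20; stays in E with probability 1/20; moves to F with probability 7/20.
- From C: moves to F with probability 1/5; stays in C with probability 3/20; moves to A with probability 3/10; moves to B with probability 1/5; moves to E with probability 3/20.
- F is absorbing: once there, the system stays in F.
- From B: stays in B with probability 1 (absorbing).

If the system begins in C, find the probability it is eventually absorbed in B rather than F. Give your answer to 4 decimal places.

0.4868

Let h(s) be the probability of absorption at B starting from transient state s. Then h(B) = 1 and h(F) = 0. By first-step analysis:
h(A) = 0.2·h(A) + 0.1·h(E) + 0.15·h(C) + 0.3·0 + 0.25·1
h(E) = 0.1·h(A) + 0.05·h(E) + 0.15·h(C) + 0.35·0 + 0.35·1
h(C) = 0.3·h(A) + 0.15·h(E) + 0.15·h(C) + 0.2·0 + 0.2·1
Solving: h(A) = 0.4656, h(E) = 0.4943, h(C) = 0.4868.
Starting from C, the probability is 0.4868.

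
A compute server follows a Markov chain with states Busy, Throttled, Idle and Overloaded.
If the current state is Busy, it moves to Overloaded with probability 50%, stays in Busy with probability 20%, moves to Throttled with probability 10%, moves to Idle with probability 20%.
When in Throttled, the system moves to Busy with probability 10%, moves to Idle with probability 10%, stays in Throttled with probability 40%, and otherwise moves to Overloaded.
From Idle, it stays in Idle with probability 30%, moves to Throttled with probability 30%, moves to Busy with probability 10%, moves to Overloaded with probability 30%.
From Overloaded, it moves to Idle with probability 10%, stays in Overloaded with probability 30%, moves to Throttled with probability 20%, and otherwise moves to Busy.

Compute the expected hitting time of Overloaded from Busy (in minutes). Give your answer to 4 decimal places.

2.2727

Let t(s) be the expected number of minutes to first reach Overloaded from state s, with t(Overloaded) = 0. Conditioning on the first minute:
t(Busy) = 1 + 0.2·t(Busy) + 0.1·t(Throttled) + 0.2·t(Idle)
t(Throttled) = 1 + 0.1·t(Busy) + 0.4·t(Throttled) + 0.1·t(Idle)
t(Idle) = 1 + 0.1·t(Busy) + 0.3·t(Throttled) + 0.3·t(Idle)
Solving: t(Busy) = 2.2727, t(Throttled) = 2.5175, t(Idle) = 2.8322.
Expected minutes from Busy to Overloaded: 2.2727.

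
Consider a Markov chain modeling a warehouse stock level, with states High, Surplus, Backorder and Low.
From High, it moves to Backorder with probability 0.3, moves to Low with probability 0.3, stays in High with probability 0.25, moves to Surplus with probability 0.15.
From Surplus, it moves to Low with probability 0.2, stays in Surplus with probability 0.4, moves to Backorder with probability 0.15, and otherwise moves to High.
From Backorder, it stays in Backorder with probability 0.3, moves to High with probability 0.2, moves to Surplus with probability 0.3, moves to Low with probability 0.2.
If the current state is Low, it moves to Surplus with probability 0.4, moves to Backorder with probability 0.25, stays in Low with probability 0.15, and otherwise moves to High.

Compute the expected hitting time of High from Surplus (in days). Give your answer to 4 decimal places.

Let t(s) be the expected number of days to first reach High from state s, with t(High) = 0. Conditioning on the first day:
t(Surplus) = 1 + 0.4·t(Surplus) + 0.15·t(Backorder) + 0.2·t(Low)
t(Backorder) = 1 + 0.3·t(Surplus) + 0.3·t(Backorder) + 0.2·t(Low)
t(Low) = 1 + 0.4·t(Surplus) + 0.25·t(Backorder) + 0.15·t(Low)
Solving: t(Surplus) = 4.3378, t(Backorder) = 4.5930, t(Low) = 4.5687.
Expected days from Surplus to High: 4.3378.

4.3378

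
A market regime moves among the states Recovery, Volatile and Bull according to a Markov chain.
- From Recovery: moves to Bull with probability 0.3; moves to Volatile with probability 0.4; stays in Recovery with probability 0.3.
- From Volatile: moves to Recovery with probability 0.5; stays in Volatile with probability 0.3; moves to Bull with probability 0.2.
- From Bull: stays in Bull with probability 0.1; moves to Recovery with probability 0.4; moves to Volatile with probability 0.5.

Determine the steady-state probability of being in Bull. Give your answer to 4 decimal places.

0.2180

Let the stationary distribution be π with π = πP and π_1 + π_2 + π_3 = 1.
π_1 = 0.3·π_1 + 0.5·π_2 + 0.4·π_3
π_2 = 0.4·π_1 + 0.3·π_2 + 0.5·π_3
Solving with the normalization constraint gives π = (0.3985, 0.3835, 0.2180).
So the stationary probability of Bull is 0.2180.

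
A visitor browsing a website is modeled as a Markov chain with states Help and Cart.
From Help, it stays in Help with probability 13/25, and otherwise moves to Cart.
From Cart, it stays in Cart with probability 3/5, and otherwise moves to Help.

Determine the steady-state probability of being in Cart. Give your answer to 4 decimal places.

0.5455

Let the stationary distribution be π with π = πP and π_1 + π_2 = 1.
π_1 = 0.52·π_1 + 0.4·π_2
Solving with the normalization constraint gives π = (0.4545, 0.5455).
So the stationary probability of Cart is 0.5455.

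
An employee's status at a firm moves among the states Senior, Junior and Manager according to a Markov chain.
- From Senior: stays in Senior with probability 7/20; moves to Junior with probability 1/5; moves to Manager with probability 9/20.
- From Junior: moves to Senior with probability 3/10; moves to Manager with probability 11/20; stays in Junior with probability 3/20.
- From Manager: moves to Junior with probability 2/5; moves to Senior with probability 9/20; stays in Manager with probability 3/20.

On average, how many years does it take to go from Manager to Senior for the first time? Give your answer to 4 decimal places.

2.4876

Let t(s) be the expected number of years to first reach Senior from state s, with t(Senior) = 0. Conditioning on the first year:
t(Junior) = 1 + 0.15·t(Junior) + 0.55·t(Manager)
t(Manager) = 1 + 0.4·t(Junior) + 0.15·t(Manager)
Solving: t(Junior) = 2.7861, t(Manager) = 2.4876.
Expected years from Manager to Senior: 2.4876.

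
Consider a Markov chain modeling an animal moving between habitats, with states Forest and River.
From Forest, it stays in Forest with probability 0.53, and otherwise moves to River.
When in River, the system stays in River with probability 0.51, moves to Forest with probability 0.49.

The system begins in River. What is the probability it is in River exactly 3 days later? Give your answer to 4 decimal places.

Propagate the distribution vector 3 days from River.
After 0 days: (0.0000, 1.0000)
After 1 day: (0.4900, 0.5100)
After 2 days: (0.5096, 0.4904)
After 3 days: (0.5104, 0.4896)
P(in River after 3 days) = 0.4896

0.4896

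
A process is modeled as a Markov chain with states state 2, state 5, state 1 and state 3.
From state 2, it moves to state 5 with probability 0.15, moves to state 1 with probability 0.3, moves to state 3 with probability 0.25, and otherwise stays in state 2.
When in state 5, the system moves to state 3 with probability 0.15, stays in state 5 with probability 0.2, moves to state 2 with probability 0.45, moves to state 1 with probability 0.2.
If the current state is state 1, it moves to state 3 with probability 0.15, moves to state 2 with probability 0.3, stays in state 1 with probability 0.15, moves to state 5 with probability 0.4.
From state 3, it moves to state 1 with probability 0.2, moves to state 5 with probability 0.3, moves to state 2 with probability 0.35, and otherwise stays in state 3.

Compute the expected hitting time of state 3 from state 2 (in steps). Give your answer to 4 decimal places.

Let t(s) be the expected number of steps to first reach state 3 from state s, with t(state 3) = 0. Conditioning on the first step:
t(state 2) = 1 + 0.3·t(state 2) + 0.15·t(state 5) + 0.3·t(state 1)
t(state 5) = 1 + 0.45·t(state 2) + 0.2·t(state 5) + 0.2·t(state 1)
t(state 1) = 1 + 0.3·t(state 2) + 0.4·t(state 5) + 0.15·t(state 1)
Solving: t(state 2) = 4.9094, t(state 5) = 5.3707, t(state 1) = 5.4366.
Expected steps from state 2 to state 3: 4.9094.

4.9094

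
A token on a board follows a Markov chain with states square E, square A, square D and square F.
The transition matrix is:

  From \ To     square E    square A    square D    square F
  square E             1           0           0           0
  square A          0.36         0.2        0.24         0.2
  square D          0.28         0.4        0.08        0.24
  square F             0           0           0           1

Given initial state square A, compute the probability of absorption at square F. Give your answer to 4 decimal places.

0.3775

Let h(s) be the probability of absorption at square F starting from transient state s. Then h(square F) = 1 and h(square E) = 0. By first-step analysis:
h(square A) = 0.36·0 + 0.2·h(square A) + 0.24·h(square D) + 0.2·1
h(square D) = 0.28·0 + 0.4·h(square A) + 0.08·h(square D) + 0.24·1
Solving: h(square A) = 0.3775, h(square D) = 0.4250.
Starting from square A, the probability is 0.3775.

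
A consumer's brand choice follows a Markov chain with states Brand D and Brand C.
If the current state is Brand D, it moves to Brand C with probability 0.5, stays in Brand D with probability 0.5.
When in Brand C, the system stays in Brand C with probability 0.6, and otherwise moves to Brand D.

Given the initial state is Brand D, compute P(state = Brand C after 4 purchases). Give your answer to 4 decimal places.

Propagate the distribution vector 4 purchases from Brand D.
After 0 purchases: (1.0000, 0.0000)
After 1 purchase: (0.5000, 0.5000)
After 2 purchases: (0.4500, 0.5500)
After 3 purchases: (0.4450, 0.5550)
After 4 purchases: (0.4445, 0.5555)
P(in Brand C after 4 purchases) = 0.5555

0.5555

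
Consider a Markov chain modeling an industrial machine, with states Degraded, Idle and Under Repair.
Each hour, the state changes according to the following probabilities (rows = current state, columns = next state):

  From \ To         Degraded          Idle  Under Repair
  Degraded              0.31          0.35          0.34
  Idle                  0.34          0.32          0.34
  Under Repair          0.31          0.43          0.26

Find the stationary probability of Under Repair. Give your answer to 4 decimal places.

0.3148

Let the stationary distribution be π with π = πP and π_1 + π_2 + π_3 = 1.
π_1 = 0.31·π_1 + 0.34·π_2 + 0.31·π_3
π_2 = 0.35·π_1 + 0.32·π_2 + 0.43·π_3
Solving with the normalization constraint gives π = (0.3209, 0.3643, 0.3148).
So the stationary probability of Under Repair is 0.3148.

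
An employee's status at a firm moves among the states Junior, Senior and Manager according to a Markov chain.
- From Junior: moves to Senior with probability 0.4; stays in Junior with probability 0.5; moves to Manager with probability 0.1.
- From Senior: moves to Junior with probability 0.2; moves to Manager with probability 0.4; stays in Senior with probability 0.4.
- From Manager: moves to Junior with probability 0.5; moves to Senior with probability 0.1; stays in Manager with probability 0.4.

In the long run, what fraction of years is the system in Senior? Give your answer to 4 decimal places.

0.3165

Let the stationary distribution be π with π = πP and π_1 + π_2 + π_3 = 1.
π_1 = 0.5·π_1 + 0.2·π_2 + 0.5·π_3
π_2 = 0.4·π_1 + 0.4·π_2 + 0.1·π_3
Solving with the normalization constraint gives π = (0.4051, 0.3165, 0.2785).
So the stationary probability of Senior is 0.3165.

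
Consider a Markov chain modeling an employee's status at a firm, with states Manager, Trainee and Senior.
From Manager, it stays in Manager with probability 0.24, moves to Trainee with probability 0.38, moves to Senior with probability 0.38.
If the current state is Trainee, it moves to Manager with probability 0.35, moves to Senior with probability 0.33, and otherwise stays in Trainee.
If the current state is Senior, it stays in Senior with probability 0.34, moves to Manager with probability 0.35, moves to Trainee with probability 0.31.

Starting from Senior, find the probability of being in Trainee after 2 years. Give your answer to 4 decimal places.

0.3376

Sum over the intermediate state after 1 year:
P = P(Senior→Manager)·P(Manager→Trainee) + P(Senior→Trainee)·P(Trainee→Trainee) + P(Senior→Senior)·P(Senior→Trainee)
  = 0.35×0.38 + 0.31×0.32 + 0.34×0.31
  = 0.1330 + 0.0992 + 0.1054 = 0.3376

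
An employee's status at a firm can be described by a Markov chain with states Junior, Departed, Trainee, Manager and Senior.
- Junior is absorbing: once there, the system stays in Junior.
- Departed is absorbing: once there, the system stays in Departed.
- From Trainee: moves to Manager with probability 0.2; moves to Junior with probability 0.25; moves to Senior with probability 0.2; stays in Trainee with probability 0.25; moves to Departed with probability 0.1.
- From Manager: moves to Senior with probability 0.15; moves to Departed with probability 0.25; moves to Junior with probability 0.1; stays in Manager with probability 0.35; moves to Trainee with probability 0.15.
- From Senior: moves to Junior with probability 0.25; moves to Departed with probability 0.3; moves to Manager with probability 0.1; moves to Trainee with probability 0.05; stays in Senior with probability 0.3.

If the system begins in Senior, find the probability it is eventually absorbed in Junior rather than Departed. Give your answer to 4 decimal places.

0.4522

Let h(s) be the probability of absorption at Junior starting from transient state s. Then h(Junior) = 1 and h(Departed) = 0. By first-step analysis:
h(Trainee) = 0.25·1 + 0.1·0 + 0.25·h(Trainee) + 0.2·h(Manager) + 0.2·h(Senior)
h(Manager) = 0.1·1 + 0.25·0 + 0.15·h(Trainee) + 0.35·h(Manager) + 0.15·h(Senior)
h(Senior) = 0.25·1 + 0.3·0 + 0.05·h(Trainee) + 0.1·h(Manager) + 0.3·h(Senior)
Solving: h(Trainee) = 0.5570, h(Manager) = 0.3867, h(Senior) = 0.4522.
Starting from Senior, the probability is 0.4522.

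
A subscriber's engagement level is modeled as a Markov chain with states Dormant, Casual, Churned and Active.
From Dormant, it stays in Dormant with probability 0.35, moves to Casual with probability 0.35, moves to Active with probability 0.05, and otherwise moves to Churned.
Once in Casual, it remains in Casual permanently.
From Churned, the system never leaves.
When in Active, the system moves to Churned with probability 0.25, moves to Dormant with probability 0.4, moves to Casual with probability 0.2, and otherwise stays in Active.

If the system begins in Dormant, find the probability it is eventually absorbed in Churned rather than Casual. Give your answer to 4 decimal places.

Let h(s) be the probability of absorption at Churned starting from transient state s. Then h(Churned) = 1 and h(Casual) = 0. By first-step analysis:
h(Dormant) = 0.35·h(Dormant) + 0.35·0 + 0.25·1 + 0.05·h(Active)
h(Active) = 0.4·h(Dormant) + 0.2·0 + 0.25·1 + 0.15·h(Active)
Solving: h(Dormant) = 0.4225, h(Active) = 0.4930.
Starting from Dormant, the probability is 0.4225.

0.4225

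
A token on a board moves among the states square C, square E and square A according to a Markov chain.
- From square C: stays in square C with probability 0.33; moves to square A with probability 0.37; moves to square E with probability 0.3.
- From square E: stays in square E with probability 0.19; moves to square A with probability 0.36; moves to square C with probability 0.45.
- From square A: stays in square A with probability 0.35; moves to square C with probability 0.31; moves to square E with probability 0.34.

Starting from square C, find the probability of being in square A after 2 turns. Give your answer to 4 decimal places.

0.3596

Sum over the intermediate state after 1 turn:
P = P(square C→square C)·P(square C→square A) + P(square C→square E)·P(square E→square A) + P(square C→square A)·P(square A→square A)
  = 0.33×0.37 + 0.3×0.36 + 0.37×0.35
  = 0.1221 + 0.1080 + 0.1295 = 0.3596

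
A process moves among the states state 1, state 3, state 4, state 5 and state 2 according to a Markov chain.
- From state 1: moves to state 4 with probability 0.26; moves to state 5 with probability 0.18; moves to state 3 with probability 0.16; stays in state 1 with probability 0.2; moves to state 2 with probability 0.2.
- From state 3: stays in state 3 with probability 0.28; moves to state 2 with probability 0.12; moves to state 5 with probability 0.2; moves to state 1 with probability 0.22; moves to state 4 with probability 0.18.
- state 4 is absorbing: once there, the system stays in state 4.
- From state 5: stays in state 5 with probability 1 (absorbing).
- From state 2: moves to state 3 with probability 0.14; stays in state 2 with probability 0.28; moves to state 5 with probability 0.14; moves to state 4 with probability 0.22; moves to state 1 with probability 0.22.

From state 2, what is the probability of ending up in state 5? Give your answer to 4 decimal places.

Let h(s) be the probability of absorption at state 5 starting from transient state s. Then h(state 5) = 1 and h(state 4) = 0. By first-step analysis:
h(state 1) = 0.2·h(state 1) + 0.16·h(state 3) + 0.26·0 + 0.18·1 + 0.2·h(state 2)
h(state 3) = 0.22·h(state 1) + 0.28·h(state 3) + 0.18·0 + 0.2·1 + 0.12·h(state 2)
h(state 2) = 0.22·h(state 1) + 0.14·h(state 3) + 0.22·0 + 0.14·1 + 0.28·h(state 2)
Solving: h(state 1) = 0.4246, h(state 3) = 0.4770, h(state 2) = 0.4170.
Starting from state 2, the probability is 0.4170.

0.4170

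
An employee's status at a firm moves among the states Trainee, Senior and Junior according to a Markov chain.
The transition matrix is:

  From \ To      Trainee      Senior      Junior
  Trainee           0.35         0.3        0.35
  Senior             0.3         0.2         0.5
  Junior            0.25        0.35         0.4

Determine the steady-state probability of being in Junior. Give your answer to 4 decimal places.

Let the stationary distribution be π with π = πP and π_1 + π_2 + π_3 = 1.
π_1 = 0.35·π_1 + 0.3·π_2 + 0.25·π_3
π_2 = 0.3·π_1 + 0.2·π_2 + 0.35·π_3
Solving with the normalization constraint gives π = (0.2940, 0.2916, 0.4145).
So the stationary probability of Junior is 0.4145.

0.4145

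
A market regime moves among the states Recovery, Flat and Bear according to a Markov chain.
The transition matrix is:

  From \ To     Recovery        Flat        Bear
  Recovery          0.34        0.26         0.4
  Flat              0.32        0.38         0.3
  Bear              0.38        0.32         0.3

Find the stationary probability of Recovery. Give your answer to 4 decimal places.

Let the stationary distribution be π with π = πP and π_1 + π_2 + π_3 = 1.
π_1 = 0.34·π_1 + 0.32·π_2 + 0.38·π_3
π_2 = 0.26·π_1 + 0.38·π_2 + 0.32·π_3
Solving with the normalization constraint gives π = (0.3470, 0.3183, 0.3347).
So the stationary probability of Recovery is 0.3470.

0.3470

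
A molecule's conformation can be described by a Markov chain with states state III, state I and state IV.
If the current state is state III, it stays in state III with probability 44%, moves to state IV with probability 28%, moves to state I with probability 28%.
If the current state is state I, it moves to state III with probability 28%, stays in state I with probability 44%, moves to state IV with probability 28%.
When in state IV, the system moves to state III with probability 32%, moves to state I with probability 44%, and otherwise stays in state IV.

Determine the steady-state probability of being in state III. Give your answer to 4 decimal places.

Let the stationary distribution be π with π = πP and π_1 + π_2 + π_3 = 1.
π_1 = 0.44·π_1 + 0.28·π_2 + 0.32·π_3
π_2 = 0.28·π_1 + 0.44·π_2 + 0.44·π_3
Solving with the normalization constraint gives π = (0.3462, 0.3846, 0.2692).
So the stationary probability of state III is 0.3462.

0.3462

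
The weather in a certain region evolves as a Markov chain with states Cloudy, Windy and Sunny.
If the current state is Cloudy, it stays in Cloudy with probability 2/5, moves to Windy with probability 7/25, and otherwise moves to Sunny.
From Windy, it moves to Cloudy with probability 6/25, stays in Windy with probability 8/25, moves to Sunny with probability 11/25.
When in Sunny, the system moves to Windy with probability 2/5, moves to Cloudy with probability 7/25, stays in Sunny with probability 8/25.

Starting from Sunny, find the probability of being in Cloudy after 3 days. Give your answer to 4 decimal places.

0.3023

Propagate the distribution vector 3 days from Sunny.
After 0 days: (0.0000, 0.0000, 1.0000)
After 1 day: (0.2800, 0.4000, 0.3200)
After 2 days: (0.2976, 0.3344, 0.3680)
After 3 days: (0.3023, 0.3375, 0.3601)
P(in Cloudy after 3 days) = 0.3023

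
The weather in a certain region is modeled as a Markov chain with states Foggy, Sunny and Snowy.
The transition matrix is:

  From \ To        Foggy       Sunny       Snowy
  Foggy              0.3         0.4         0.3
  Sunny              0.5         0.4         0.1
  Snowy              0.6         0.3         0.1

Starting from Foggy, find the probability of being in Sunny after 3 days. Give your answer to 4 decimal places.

0.3840

Propagate the distribution vector 3 days from Foggy.
After 0 days: (1.0000, 0.0000, 0.0000)
After 1 day: (0.3000, 0.4000, 0.3000)
After 2 days: (0.4700, 0.3700, 0.1600)
After 3 days: (0.4220, 0.3840, 0.1940)
P(in Sunny after 3 days) = 0.3840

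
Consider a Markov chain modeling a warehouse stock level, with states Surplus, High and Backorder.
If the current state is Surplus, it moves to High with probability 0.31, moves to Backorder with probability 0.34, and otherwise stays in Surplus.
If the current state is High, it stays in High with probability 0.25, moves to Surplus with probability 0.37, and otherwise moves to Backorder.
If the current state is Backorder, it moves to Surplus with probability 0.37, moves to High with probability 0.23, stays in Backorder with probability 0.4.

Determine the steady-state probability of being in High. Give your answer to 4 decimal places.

Let the stationary distribution be π with π = πP and π_1 + π_2 + π_3 = 1.
π_1 = 0.35·π_1 + 0.37·π_2 + 0.37·π_3
π_2 = 0.31·π_1 + 0.25·π_2 + 0.23·π_3
Solving with the normalization constraint gives π = (0.3627, 0.2643, 0.3729).
So the stationary probability of High is 0.2643.

0.2643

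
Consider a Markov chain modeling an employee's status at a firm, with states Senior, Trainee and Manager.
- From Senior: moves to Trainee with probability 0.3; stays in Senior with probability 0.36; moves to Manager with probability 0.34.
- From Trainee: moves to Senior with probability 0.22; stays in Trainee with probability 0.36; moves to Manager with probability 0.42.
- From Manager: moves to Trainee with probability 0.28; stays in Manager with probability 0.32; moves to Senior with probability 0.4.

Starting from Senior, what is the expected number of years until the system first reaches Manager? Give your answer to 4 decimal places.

Let t(s) be the expected number of years to first reach Manager from state s, with t(Manager) = 0. Conditioning on the first year:
t(Senior) = 1 + 0.36·t(Senior) + 0.3·t(Trainee)
t(Trainee) = 1 + 0.22·t(Senior) + 0.36·t(Trainee)
Solving: t(Senior) = 2.7357, t(Trainee) = 2.5029.
Expected years from Senior to Manager: 2.7357.

2.7357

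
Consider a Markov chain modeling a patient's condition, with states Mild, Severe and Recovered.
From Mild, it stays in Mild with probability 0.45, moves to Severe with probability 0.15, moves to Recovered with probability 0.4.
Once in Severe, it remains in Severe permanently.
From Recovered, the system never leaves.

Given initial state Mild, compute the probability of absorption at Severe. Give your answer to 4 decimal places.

0.2727

Let h(s) be the probability of absorption at Severe starting from transient state s. Then h(Severe) = 1 and h(Recovered) = 0. By first-step analysis:
h(Mild) = 0.45·h(Mild) + 0.15·1 + 0.4·0
Solving: h(Mild) = 0.2727.
Starting from Mild, the probability is 0.2727.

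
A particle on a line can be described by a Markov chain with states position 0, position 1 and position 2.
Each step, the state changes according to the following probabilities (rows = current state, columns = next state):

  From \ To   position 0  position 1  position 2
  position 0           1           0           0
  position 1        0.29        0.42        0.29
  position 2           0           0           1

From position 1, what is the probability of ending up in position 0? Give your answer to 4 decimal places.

0.5000

Let h(s) be the probability of absorption at position 0 starting from transient state s. Then h(position 0) = 1 and h(position 2) = 0. By first-step analysis:
h(position 1) = 0.29·1 + 0.42·h(position 1) + 0.29·0
Solving: h(position 1) = 0.5000.
Starting from position 1, the probability is 0.5000.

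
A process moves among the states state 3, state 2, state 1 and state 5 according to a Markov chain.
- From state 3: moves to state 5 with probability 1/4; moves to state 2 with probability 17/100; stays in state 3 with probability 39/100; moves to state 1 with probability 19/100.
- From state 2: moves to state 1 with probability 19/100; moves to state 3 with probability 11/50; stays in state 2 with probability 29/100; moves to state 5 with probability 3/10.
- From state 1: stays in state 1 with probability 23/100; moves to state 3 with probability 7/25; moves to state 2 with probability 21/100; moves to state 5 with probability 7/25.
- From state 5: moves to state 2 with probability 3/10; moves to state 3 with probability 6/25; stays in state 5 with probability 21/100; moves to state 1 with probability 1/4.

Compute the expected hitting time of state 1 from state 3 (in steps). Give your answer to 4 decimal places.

Let t(s) be the expected number of steps to first reach state 1 from state s, with t(state 1) = 0. Conditioning on the first step:
t(state 3) = 1 + 0.39·t(state 3) + 0.17·t(state 2) + 0.25·t(state 5)
t(state 2) = 1 + 0.22·t(state 3) + 0.29·t(state 2) + 0.3·t(state 5)
t(state 5) = 1 + 0.24·t(state 3) + 0.3·t(state 2) + 0.21·t(state 5)
Solving: t(state 3) = 4.8760, t(state 2) = 4.8599, t(state 5) = 4.5926.
Expected steps from state 3 to state 1: 4.8760.

4.8760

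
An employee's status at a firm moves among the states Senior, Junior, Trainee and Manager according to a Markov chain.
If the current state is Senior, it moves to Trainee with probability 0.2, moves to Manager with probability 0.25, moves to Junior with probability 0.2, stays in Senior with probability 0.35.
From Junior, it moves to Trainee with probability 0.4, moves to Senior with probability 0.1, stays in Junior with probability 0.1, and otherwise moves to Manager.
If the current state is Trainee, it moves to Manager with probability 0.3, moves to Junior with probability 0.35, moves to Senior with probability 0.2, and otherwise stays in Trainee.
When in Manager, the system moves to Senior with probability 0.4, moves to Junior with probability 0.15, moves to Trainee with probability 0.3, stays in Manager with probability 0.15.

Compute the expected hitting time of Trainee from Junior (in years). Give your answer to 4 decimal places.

3.1141

Let t(s) be the expected number of years to first reach Trainee from state s, with t(Trainee) = 0. Conditioning on the first year:
t(Senior) = 1 + 0.35·t(Senior) + 0.2·t(Junior) + 0.25·t(Manager)
t(Junior) = 1 + 0.1·t(Senior) + 0.1·t(Junior) + 0.4·t(Manager)
t(Manager) = 1 + 0.4·t(Senior) + 0.15·t(Junior) + 0.15·t(Manager)
Solving: t(Senior) = 3.8590, t(Junior) = 3.1141, t(Manager) = 3.5420.
Expected years from Junior to Trainee: 3.1141.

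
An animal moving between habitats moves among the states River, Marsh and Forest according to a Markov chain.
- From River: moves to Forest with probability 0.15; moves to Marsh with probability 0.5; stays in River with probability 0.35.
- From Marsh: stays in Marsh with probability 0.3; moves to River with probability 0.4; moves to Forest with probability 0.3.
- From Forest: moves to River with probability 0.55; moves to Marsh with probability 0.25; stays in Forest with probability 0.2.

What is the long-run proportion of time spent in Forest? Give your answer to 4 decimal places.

Let the stationary distribution be π with π = πP and π_1 + π_2 + π_3 = 1.
π_1 = 0.35·π_1 + 0.4·π_2 + 0.55·π_3
π_2 = 0.5·π_1 + 0.3·π_2 + 0.25·π_3
Solving with the normalization constraint gives π = (0.4119, 0.3715, 0.2166).
So the stationary probability of Forest is 0.2166.

0.2166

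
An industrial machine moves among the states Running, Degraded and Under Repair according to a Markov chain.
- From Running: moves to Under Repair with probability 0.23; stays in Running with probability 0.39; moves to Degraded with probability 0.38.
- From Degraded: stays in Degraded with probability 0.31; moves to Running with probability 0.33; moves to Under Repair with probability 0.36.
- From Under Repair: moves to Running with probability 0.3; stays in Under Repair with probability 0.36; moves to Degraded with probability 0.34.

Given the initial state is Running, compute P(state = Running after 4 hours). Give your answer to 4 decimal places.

0.3410

Propagate the distribution vector 4 hours from Running.
After 0 hours: (1.0000, 0.0000, 0.0000)
After 1 hour: (0.3900, 0.3800, 0.2300)
After 2 hours: (0.3465, 0.3442, 0.3093)
After 3 hours: (0.3415, 0.3435, 0.3150)
After 4 hours: (0.3410, 0.3434, 0.3156)
P(in Running after 4 hours) = 0.3410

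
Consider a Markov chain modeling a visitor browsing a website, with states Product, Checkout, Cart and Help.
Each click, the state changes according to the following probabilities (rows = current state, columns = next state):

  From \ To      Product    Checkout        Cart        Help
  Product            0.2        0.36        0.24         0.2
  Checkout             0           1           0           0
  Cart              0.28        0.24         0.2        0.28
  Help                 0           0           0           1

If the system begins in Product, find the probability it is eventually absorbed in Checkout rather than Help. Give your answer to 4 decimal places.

Let h(s) be the probability of absorption at Checkout starting from transient state s. Then h(Checkout) = 1 and h(Help) = 0. By first-step analysis:
h(Product) = 0.2·h(Product) + 0.36·1 + 0.24·h(Cart) + 0.2·0
h(Cart) = 0.28·h(Product) + 0.24·1 + 0.2·h(Cart) + 0.28·0
Solving: h(Product) = 0.6034, h(Cart) = 0.5112.
Starting from Product, the probability is 0.6034.

0.6034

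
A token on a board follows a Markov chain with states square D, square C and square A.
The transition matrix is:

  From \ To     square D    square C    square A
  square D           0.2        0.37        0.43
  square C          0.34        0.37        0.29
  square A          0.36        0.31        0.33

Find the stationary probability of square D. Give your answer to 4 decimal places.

0.3043

Let the stationary distribution be π with π = πP and π_1 + π_2 + π_3 = 1.
π_1 = 0.2·π_1 + 0.34·π_2 + 0.36·π_3
π_2 = 0.37·π_1 + 0.37·π_2 + 0.31·π_3
Solving with the normalization constraint gives π = (0.3043, 0.3492, 0.3465).
So the stationary probability of square D is 0.3043.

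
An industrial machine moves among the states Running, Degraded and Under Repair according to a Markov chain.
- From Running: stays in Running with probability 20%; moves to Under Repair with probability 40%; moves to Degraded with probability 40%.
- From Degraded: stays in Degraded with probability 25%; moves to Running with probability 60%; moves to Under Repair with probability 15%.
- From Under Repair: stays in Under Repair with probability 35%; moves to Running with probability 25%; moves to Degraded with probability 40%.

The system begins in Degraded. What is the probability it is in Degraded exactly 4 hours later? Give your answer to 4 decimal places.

0.3482

Propagate the distribution vector 4 hours from Degraded.
After 0 hours: (0.0000, 1.0000, 0.0000)
After 1 hour: (0.6000, 0.2500, 0.1500)
After 2 hours: (0.3075, 0.3625, 0.3300)
After 3 hours: (0.3615, 0.3456, 0.2929)
After 4 hours: (0.3529, 0.3482, 0.2990)
P(in Degraded after 4 hours) = 0.3482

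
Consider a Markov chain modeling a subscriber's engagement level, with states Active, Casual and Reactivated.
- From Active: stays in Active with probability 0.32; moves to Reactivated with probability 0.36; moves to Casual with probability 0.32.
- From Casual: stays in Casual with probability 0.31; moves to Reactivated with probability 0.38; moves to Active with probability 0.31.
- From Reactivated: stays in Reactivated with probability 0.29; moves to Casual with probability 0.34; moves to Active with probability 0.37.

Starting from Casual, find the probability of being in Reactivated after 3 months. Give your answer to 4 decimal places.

0.3427

Propagate the distribution vector 3 months from Casual.
After 0 months: (0.0000, 1.0000, 0.0000)
After 1 month: (0.3100, 0.3100, 0.3800)
After 2 months: (0.3359, 0.3245, 0.3396)
After 3 months: (0.3337, 0.3235, 0.3427)
P(in Reactivated after 3 months) = 0.3427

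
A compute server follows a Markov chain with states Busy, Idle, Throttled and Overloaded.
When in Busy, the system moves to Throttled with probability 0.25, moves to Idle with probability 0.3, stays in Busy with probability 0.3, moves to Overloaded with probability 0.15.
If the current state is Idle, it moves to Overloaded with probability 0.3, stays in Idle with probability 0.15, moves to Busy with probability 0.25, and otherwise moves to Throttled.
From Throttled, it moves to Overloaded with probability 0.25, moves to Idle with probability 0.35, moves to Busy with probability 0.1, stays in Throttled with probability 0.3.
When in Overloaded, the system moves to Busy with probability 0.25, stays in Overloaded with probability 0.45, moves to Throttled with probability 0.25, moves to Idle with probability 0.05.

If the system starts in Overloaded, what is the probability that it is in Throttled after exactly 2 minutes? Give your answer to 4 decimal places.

Propagate the distribution vector 2 minutes from Overloaded.
After 0 minutes: (0.0000, 0.0000, 0.0000, 1.0000)
After 1 minute: (0.2500, 0.0500, 0.2500, 0.4500)
After 2 minutes: (0.2250, 0.1925, 0.2650, 0.3175)
P(in Throttled after 2 minutes) = 0.2650

0.2650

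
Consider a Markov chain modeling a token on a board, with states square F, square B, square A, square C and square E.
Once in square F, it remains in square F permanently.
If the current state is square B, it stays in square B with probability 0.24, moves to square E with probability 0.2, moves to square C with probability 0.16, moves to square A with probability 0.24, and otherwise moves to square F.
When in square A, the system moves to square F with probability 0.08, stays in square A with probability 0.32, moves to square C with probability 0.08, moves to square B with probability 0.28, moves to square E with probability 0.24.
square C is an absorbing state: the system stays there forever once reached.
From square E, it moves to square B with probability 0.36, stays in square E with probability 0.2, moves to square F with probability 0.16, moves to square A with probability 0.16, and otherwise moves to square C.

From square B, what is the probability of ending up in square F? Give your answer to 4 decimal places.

0.5154

Let h(s) be the probability of absorption at square F starting from transient state s. Then h(square F) = 1 and h(square C) = 0. By first-step analysis:
h(square B) = 0.16·1 + 0.24·h(square B) + 0.24·h(square A) + 0.16·0 + 0.2·h(square E)
h(square A) = 0.08·1 + 0.28·h(square B) + 0.32·h(square A) + 0.08·0 + 0.24·h(square E)
h(square E) = 0.16·1 + 0.36·h(square B) + 0.16·h(square A) + 0.12·0 + 0.2·h(square E)
Solving: h(square B) = 0.5154, h(square A) = 0.5189, h(square E) = 0.5357.
Starting from square B, the probability is 0.5154.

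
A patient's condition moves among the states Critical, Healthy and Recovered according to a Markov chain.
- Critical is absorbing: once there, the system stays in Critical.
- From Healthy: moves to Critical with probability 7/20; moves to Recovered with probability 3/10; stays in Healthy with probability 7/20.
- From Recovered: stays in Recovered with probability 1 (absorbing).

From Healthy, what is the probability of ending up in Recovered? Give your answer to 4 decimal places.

Let h(s) be the probability of absorption at Recovered starting from transient state s. Then h(Recovered) = 1 and h(Critical) = 0. By first-step analysis:
h(Healthy) = 0.35·0 + 0.35·h(Healthy) + 0.3·1
Solving: h(Healthy) = 0.4615.
Starting from Healthy, the probability is 0.4615.

0.4615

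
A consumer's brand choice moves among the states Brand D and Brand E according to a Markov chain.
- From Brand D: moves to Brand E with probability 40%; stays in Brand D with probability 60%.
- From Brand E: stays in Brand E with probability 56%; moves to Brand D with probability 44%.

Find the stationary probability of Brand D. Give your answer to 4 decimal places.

0.5238

Let the stationary distribution be π with π = πP and π_1 + π_2 = 1.
π_1 = 0.6·π_1 + 0.44·π_2
Solving with the normalization constraint gives π = (0.5238, 0.4762).
So the stationary probability of Brand D is 0.5238.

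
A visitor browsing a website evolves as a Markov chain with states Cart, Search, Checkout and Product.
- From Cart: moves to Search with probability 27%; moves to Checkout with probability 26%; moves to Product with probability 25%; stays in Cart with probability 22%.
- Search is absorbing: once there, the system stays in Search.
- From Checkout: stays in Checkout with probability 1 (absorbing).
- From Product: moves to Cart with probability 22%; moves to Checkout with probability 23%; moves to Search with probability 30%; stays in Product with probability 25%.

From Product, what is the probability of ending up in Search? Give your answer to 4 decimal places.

0.5536

Let h(s) be the probability of absorption at Search starting from transient state s. Then h(Search) = 1 and h(Checkout) = 0. By first-step analysis:
h(Cart) = 0.22·h(Cart) + 0.27·1 + 0.26·0 + 0.25·h(Product)
h(Product) = 0.22·h(Cart) + 0.3·1 + 0.23·0 + 0.25·h(Product)
Solving: h(Cart) = 0.5236, h(Product) = 0.5536.
Starting from Product, the probability is 0.5536.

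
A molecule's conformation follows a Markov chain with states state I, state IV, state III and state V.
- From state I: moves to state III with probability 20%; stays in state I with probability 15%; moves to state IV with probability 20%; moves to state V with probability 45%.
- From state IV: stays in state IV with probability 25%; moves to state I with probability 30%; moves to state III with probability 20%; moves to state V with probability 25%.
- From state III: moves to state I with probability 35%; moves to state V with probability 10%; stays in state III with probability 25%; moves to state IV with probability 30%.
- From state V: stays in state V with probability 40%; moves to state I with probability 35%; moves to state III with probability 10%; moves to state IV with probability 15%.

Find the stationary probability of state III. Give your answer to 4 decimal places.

Let the stationary distribution be π with π = πP and π_1 + π_2 + π_3 + π_4 = 1.
π_1 = 0.15·π_1 + 0.3·π_2 + 0.35·π_3 + 0.35·π_4
π_2 = 0.2·π_1 + 0.25·π_2 + 0.3·π_3 + 0.15·π_4
π_3 = 0.2·π_1 + 0.2·π_2 + 0.25·π_3 + 0.1·π_4
Solving with the normalization constraint gives π = (0.2828, 0.2117, 0.1758, 0.3296).
So the stationary probability of state III is 0.1758.

0.1758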